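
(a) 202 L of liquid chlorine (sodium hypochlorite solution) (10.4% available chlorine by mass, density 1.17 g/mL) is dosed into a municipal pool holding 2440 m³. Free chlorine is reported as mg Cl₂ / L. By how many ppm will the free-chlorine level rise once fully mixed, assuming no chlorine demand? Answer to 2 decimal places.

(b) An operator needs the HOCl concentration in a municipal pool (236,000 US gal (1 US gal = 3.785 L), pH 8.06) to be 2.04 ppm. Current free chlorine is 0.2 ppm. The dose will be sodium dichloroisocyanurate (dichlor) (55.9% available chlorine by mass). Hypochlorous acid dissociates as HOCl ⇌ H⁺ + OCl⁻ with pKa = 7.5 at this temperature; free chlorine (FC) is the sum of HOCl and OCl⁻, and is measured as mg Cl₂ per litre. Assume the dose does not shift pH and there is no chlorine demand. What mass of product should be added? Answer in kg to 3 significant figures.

(a) Volume: 2440 m³ = 2,440,000 L.
(a) Mass of solution: 202 L × 1000 mL/L × 1.17 g/mL = 236,300 g.
(a) Available chlorine delivered: 236,300 g × 0.104 = 24,580 g as Cl₂.
(a) Concentration rise: 24,580 g / 2,440,000 L = 10.07 mg/L = 10.07 ppm.

(b) Volume: 236,000 US gal × 3.785 L/gal = 893,260 L.
(b) [OCl⁻]/[HOCl] = 10^(pH − pKa) = 10^(8.06 − 7.5) = 3.631; fraction as HOCl = 1/(1 + 3.631) = 0.2159.
(b) Free chlorine required for 2.04 ppm HOCl: 2.04 / 0.2159 = 9.447 ppm.
(b) FC to add: 9.447 − 0.2 = 9.247 mg/L as Cl₂.
(b) Cl₂ equivalent: 9.247 mg/L × 893,260 L = 8260 g.
(b) Product at 55.9% available Cl: 8260 / 0.559 = 14,780 g.

(a) 10.07 ppm; (b) 14.8 kg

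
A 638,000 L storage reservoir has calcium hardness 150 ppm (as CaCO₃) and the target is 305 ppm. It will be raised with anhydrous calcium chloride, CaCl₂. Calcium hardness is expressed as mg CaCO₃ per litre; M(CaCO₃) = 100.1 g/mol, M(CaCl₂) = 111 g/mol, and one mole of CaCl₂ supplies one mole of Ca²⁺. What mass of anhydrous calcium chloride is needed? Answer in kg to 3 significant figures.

Hardness to add: (305 − 150) = 155 mg/L as CaCO₃ × 638,000 L = 98,890 g as CaCO₃.
Moles of Ca²⁺ (1 mol Ca²⁺ ≡ 1 mol CaCO₃): 98,890 / 100.1 g/mol = 987.9 mol.
Mass of CaCl₂: 987.9 × 111 = 109,700 g.

110 kg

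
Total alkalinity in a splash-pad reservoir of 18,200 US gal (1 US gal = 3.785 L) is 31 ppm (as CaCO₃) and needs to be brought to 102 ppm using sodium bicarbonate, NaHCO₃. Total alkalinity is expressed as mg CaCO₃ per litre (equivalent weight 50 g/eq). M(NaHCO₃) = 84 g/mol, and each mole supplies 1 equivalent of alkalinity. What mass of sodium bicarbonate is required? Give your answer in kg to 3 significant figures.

Volume: 18,200 US gal × 3.785 L/gal = 68,887 L.
Alkalinity to add: (102 − 31) = 71 mg/L as CaCO₃ × 68,887 L = 4891 g as CaCO₃.
Equivalents: 4891 g ÷ 50 g/eq = 97.82 eq.
NaHCO₃ supplies 1 eq per mole → 97.82 mol.
Mass: 97.82 mol × 84 g/mol = 8217 g.

8.22 kg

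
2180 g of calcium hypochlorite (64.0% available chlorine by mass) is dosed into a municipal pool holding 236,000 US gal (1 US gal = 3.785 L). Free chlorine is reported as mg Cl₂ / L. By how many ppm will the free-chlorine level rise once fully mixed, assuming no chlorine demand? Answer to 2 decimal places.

Volume: 236,000 US gal × 3.785 L/gal = 893,260 L.
Available chlorine delivered: 2180 g × 0.64 = 1395 g as Cl₂.
Concentration rise: 1395 g / 893,260 L = 1.562 mg/L = 1.56 ppm.

1.56 ppm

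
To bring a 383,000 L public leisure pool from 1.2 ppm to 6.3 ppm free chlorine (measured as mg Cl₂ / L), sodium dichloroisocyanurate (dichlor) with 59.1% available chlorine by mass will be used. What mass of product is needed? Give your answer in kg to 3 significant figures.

3.31 kg

Chlorine deficit: 6.3 − 1.2 = 5.1 ppm = 5.1 mg/L as Cl₂.
Cl₂ equivalent needed: 5.1 mg/L × 383,000 L = 1,953,000 mg = 1953 g.
Product at 59.1% available chlorine: 1953 / 0.591 = 3305 g.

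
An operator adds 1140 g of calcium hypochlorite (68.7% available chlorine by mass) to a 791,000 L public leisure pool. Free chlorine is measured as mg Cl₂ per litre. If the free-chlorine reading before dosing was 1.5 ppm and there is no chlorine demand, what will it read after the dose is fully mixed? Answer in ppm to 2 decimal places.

Available chlorine delivered: 1140 g × 0.687 = 783.2 g as Cl₂.
Concentration rise: 783.2 g / 791,000 L = 0.9901 mg/L = 0.99 ppm.
Final FC: 1.5 + 0.99 = 2.49 ppm.

2.49 ppm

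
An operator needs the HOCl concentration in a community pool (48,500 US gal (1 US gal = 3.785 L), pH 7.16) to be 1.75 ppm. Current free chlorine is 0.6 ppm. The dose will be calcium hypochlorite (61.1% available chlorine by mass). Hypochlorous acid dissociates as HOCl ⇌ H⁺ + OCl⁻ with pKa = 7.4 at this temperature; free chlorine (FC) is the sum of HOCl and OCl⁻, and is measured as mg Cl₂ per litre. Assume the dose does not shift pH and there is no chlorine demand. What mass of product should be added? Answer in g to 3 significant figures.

648 g

Volume: 48,500 US gal × 3.785 L/gal = 183,572 L.
[OCl⁻]/[HOCl] = 10^(pH − pKa) = 10^(7.16 − 7.4) = 0.5754; fraction as HOCl = 1/(1 + 0.5754) = 0.6347.
Free chlorine required for 1.75 ppm HOCl: 1.75 / 0.6347 = 2.757 ppm.
FC to add: 2.757 − 0.6 = 2.157 mg/L as Cl₂.
Cl₂ equivalent: 2.157 mg/L × 183,572 L = 396 g.
Product at 61.1% available Cl: 396 / 0.611 = 648.1 g.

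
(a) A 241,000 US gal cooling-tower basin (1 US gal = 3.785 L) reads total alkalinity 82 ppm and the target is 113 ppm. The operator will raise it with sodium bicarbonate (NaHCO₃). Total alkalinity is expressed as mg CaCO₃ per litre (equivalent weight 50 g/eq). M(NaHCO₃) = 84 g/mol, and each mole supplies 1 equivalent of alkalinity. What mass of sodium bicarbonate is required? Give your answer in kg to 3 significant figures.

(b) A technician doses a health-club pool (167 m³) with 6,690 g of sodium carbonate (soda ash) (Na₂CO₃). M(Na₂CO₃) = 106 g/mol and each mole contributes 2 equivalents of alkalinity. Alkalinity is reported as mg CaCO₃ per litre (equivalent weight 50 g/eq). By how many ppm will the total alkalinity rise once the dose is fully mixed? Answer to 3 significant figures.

(a) 47.5 kg; (b) 37.8 ppm

(a) Volume: 241,000 US gal × 3.785 L/gal = 912,185 L.
(a) Alkalinity to add: (113 − 82) = 31 mg/L as CaCO₃ × 912,185 L = 28,280 g as CaCO₃.
(a) Equivalents: 28,280 g ÷ 50 g/eq = 565.6 eq.
(a) NaHCO₃ supplies 1 eq per mole → 565.6 mol.
(a) Mass: 565.6 mol × 84 g/mol = 47,510 g.

(b) Volume: 167 m³ = 167,000 L.
(b) Moles of Na₂CO₃: 6,690 g ÷ 106 g/mol = 63.11 mol → 126.2 eq of alkalinity.
(b) As CaCO₃: 126.2 eq × 50 g/eq = 6311 g.
(b) Rise: 6311 g / 167,000 L × 1000 = 37.79 mg/L.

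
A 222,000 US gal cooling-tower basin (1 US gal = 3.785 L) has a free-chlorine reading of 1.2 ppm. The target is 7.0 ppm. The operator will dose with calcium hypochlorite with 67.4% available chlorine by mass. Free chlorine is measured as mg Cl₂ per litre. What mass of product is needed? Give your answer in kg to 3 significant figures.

7.23 kg

Volume: 222,000 US gal × 3.785 L/gal = 840,270 L.
Chlorine deficit: 7.0 − 1.2 = 5.8 ppm = 5.8 mg/L as Cl₂.
Cl₂ equivalent needed: 5.8 mg/L × 840,270 L = 4,874,000 mg = 4874 g.
Product at 67.4% available chlorine: 4874 / 0.674 = 7231 g.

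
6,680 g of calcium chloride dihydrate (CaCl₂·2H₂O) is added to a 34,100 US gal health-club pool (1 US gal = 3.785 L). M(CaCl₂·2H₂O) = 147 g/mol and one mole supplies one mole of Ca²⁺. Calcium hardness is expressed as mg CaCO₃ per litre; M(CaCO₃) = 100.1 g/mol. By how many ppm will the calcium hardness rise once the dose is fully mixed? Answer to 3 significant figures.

35.2 ppm

Volume: 34,100 US gal × 3.785 L/gal = 129,068 L.
Moles of Ca²⁺: 6,680 g ÷ 147 g/mol = 45.44 mol.
As CaCO₃: 45.44 mol × 100.1 g/mol = 4549 g.
Rise: 4549 g / 129,068 L × 1000 = 35.24 mg/L.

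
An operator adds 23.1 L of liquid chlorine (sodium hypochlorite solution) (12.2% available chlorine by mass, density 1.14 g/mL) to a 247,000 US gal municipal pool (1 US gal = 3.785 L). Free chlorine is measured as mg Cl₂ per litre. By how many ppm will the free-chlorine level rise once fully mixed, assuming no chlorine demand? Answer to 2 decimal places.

3.44 ppm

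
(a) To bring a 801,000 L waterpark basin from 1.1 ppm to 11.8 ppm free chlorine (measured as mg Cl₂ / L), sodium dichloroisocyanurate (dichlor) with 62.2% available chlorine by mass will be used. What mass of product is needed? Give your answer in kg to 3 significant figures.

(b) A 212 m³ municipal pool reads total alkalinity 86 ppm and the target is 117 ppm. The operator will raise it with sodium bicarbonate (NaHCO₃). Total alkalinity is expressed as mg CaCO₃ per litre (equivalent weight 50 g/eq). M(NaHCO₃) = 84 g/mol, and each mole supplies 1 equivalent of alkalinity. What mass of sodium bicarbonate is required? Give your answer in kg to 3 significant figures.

(a) Chlorine deficit: 11.8 − 1.1 = 10.7 ppm = 10.7 mg/L as Cl₂.
(a) Cl₂ equivalent needed: 10.7 mg/L × 801,000 L = 8,571,000 mg = 8571 g.
(a) Product at 62.2% available chlorine: 8571 / 0.622 = 13,780 g.

(b) Volume: 212 m³ = 212,000 L.
(b) Alkalinity to add: (117 − 86) = 31 mg/L as CaCO₃ × 212,000 L = 6572 g as CaCO₃.
(b) Equivalents: 6572 g ÷ 50 g/eq = 131.4 eq.
(b) NaHCO₃ supplies 1 eq per mole → 131.4 mol.
(b) Mass: 131.4 mol × 84 g/mol = 11,040 g.

(a) 13.8 kg; (b) 11.0 kg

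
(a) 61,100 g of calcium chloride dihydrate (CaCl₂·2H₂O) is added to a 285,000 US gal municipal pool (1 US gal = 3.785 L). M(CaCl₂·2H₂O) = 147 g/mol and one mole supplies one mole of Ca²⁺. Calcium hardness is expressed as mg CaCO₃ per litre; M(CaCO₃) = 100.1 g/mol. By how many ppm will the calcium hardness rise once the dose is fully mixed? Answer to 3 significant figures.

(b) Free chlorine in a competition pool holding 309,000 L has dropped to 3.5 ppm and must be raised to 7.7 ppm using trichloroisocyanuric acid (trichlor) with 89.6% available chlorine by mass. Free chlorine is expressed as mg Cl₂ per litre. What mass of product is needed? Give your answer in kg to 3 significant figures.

(a) 38.6 ppm; (b) 1.45 kg

(a) Volume: 285,000 US gal × 3.785 L/gal = 1,078,725 L.
(a) Moles of Ca²⁺: 61,100 g ÷ 147 g/mol = 415.6 mol.
(a) As CaCO₃: 415.6 mol × 100.1 g/mol = 41,610 g.
(a) Rise: 41,610 g / 1,078,725 L × 1000 = 38.57 mg/L.

(b) Chlorine deficit: 7.7 − 3.5 = 4.2 ppm = 4.2 mg/L as Cl₂.
(b) Cl₂ equivalent needed: 4.2 mg/L × 309,000 L = 1,298,000 mg = 1298 g.
(b) Product at 89.6% available chlorine: 1298 / 0.896 = 1448 g.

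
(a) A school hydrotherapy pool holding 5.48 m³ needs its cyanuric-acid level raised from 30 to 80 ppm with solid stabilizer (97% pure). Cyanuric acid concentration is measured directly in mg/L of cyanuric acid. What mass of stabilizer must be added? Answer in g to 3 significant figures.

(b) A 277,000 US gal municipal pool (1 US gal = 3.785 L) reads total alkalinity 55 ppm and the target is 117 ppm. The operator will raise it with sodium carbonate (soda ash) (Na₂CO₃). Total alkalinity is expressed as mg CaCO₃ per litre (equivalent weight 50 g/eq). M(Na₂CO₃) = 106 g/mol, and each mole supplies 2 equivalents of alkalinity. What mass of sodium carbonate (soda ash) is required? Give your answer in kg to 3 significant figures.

(a) Volume: 5.48 m³ = 5,480 L.
(a) CYA to add: (80 − 30) = 50 mg/L × 5,480 L = 274 g cyanuric acid.
(a) At 97% purity: 274 / 0.97 = 282.5 g product.

(b) Volume: 277,000 US gal × 3.785 L/gal = 1,048,445 L.
(b) Alkalinity to add: (117 − 55) = 62 mg/L as CaCO₃ × 1,048,445 L = 65,000 g as CaCO₃.
(b) Equivalents: 65,000 g ÷ 50 g/eq = 1300 eq.
(b) Each mole of Na₂CO₃ supplies 2 eq, so 1300 / 2 = 650 mol.
(b) Mass: 650 mol × 106 g/mol = 68,900 g.

(a) 282 g; (b) 68.9 kg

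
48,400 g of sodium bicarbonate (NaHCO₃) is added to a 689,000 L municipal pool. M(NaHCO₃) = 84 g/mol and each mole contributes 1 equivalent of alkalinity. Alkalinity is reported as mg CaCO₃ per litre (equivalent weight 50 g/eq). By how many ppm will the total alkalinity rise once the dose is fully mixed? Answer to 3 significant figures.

Moles of NaHCO₃: 48,400 g ÷ 84 g/mol = 576.2 mol → 576.2 eq of alkalinity.
As CaCO₃: 576.2 eq × 50 g/eq = 28,810 g.
Rise: 28,810 g / 689,000 L × 1000 = 41.81 mg/L.

41.8 ppm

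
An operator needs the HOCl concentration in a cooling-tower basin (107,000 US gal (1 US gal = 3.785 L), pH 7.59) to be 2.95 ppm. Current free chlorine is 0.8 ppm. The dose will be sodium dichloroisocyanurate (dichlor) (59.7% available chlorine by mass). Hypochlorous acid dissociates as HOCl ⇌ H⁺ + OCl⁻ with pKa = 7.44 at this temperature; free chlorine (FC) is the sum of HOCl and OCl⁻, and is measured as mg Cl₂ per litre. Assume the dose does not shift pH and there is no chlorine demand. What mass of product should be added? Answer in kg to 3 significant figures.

Volume: 107,000 US gal × 3.785 L/gal = 404,995 L.
[OCl⁻]/[HOCl] = 10^(pH − pKa) = 10^(7.59 − 7.44) = 1.413; fraction as HOCl = 1/(1 + 1.413) = 0.4145.
Free chlorine required for 2.95 ppm HOCl: 2.95 / 0.4145 = 7.117 ppm.
FC to add: 7.117 − 0.8 = 6.317 mg/L as Cl₂.
Cl₂ equivalent: 6.317 mg/L × 404,995 L = 2558 g.
Product at 59.7% available Cl: 2558 / 0.597 = 4285 g.

4.29 kg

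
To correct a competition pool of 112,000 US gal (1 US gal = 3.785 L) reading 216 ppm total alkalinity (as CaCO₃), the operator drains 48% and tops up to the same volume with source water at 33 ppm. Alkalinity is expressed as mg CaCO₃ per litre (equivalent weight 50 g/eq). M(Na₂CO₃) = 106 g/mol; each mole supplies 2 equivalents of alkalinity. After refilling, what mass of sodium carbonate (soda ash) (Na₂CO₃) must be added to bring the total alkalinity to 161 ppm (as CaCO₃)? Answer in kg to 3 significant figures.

Volume: 112,000 US gal × 3.785 L/gal = 423,920 L.
After draining 48% and refilling: 216 × 0.52 + 33 × 0.48 = 128.16 ppm.
Deficit to target: 161 − 128.16 = 32.84 mg/L.
As CaCO₃: 32.84 mg/L × 423,920 L = 13,920 g; ÷ 50 g/eq ÷ 2 = 139.2 mol Na₂CO₃.
Mass: 139.2 × 106 = 14,760 g.

14.8 kg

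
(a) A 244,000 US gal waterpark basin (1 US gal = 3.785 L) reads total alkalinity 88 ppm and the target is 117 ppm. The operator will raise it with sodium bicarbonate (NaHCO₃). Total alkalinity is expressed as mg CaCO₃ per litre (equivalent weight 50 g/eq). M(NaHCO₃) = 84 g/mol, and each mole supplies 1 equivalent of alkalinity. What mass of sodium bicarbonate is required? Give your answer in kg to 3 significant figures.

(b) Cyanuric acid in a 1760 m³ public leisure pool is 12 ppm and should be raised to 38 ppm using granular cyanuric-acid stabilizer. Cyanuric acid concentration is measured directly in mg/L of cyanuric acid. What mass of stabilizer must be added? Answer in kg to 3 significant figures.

(a) 45.0 kg; (b) 45.8 kg

(a) Volume: 244,000 US gal × 3.785 L/gal = 923,540 L.
(a) Alkalinity to add: (117 − 88) = 29 mg/L as CaCO₃ × 923,540 L = 26,780 g as CaCO₃.
(a) Equivalents: 26,780 g ÷ 50 g/eq = 535.7 eq.
(a) NaHCO₃ supplies 1 eq per mole → 535.7 mol.
(a) Mass: 535.7 mol × 84 g/mol = 44,990 g.

(b) Volume: 1760 m³ = 1,760,000 L.
(b) CYA to add: (38 − 12) = 26 mg/L × 1,760,000 L = 45,760 g cyanuric acid.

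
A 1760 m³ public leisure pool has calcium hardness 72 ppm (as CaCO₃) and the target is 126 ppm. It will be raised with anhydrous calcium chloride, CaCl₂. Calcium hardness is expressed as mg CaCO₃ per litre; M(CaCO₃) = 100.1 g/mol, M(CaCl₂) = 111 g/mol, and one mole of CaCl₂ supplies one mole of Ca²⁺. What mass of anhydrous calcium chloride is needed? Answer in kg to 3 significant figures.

105 kg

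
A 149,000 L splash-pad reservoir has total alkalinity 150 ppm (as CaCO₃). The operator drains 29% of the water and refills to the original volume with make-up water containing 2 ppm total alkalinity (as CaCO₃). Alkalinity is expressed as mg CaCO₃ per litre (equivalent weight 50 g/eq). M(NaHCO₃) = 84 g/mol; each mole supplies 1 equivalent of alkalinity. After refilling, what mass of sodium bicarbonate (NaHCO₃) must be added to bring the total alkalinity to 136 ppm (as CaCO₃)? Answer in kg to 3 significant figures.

After draining 29% and refilling: 150 × 0.71 + 2 × 0.29 = 107.08 ppm.
Deficit to target: 136 − 107.08 = 28.92 mg/L.
As CaCO₃: 28.92 mg/L × 149,000 L = 4309 g; ÷ 50 g/eq ÷ 1 = 86.18 mol NaHCO₃.
Mass: 86.18 × 84 = 7239 g.

7.24 kg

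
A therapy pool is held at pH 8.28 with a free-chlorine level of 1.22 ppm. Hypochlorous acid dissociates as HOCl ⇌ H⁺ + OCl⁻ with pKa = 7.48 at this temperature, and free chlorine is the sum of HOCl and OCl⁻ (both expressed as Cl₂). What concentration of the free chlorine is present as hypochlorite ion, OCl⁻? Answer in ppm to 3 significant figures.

[OCl⁻]/[HOCl] = 10^(pH − pKa) = 10^(8.28 − 7.48) = 10^0.80 = 6.31.
Fraction as HOCl = 1 / (1 + 6.31) = 0.1368.
OCl⁻ = (1 − 0.1368) × 1.22 ppm = 1.053 ppm.

1.05 ppm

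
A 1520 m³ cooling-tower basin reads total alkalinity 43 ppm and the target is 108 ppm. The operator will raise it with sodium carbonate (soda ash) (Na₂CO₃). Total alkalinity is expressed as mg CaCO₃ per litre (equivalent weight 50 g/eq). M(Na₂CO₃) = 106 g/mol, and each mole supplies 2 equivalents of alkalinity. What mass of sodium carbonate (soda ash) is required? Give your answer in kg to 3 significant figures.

105 kg

Volume: 1520 m³ = 1,520,000 L.
Alkalinity to add: (108 − 43) = 65 mg/L as CaCO₃ × 1,520,000 L = 98,800 g as CaCO₃.
Equivalents: 98,800 g ÷ 50 g/eq = 1976 eq.
Each mole of Na₂CO₃ supplies 2 eq, so 1976 / 2 = 988 mol.
Mass: 988 mol × 106 g/mol = 104,700 g.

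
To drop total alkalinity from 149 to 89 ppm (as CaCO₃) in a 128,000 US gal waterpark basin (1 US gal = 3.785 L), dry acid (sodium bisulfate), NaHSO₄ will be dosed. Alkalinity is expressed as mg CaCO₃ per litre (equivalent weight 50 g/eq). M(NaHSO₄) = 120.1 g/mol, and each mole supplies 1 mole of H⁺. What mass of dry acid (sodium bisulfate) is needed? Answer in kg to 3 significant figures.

Volume: 128,000 US gal × 3.785 L/gal = 484,480 L.
Alkalinity to neutralize: (149 − 89) = 60 mg/L as CaCO₃ × 484,480 L = 29,070 g as CaCO₃.
Equivalents of H⁺ required: 29,070 ÷ 50 g/eq = 581.4 eq = 581.4 mol NaHSO₄.
Mass of NaHSO₄: 581.4 × 120.1 = 69,820 g.

69.8 kg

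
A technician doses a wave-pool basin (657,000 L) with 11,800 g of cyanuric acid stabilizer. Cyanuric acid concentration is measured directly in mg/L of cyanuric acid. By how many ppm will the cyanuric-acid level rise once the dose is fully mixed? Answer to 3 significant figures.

18.0 ppm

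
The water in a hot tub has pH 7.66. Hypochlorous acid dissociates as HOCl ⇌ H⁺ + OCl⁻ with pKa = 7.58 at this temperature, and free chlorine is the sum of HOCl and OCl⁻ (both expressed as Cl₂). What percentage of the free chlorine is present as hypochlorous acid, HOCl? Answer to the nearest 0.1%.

45.4%

[OCl⁻]/[HOCl] = 10^(pH − pKa) = 10^(7.66 − 7.58) = 10^0.08 = 1.202.
Fraction as HOCl = 1 / (1 + 1.202) = 0.4541.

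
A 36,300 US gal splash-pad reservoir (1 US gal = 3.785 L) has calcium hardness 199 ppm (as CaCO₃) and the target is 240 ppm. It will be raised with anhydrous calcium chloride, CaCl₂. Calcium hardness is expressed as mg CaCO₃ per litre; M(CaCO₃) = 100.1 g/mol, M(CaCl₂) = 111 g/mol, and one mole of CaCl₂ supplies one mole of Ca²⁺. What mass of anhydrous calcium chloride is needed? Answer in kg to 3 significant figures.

Volume: 36,300 US gal × 3.785 L/gal = 137,396 L.
Hardness to add: (240 − 199) = 41 mg/L as CaCO₃ × 137,396 L = 5633 g as CaCO₃.
Moles of Ca²⁺ (1 mol Ca²⁺ ≡ 1 mol CaCO₃): 5633 / 100.1 g/mol = 56.28 mol.
Mass of CaCl₂: 56.28 × 111 = 6247 g.

6.25 kg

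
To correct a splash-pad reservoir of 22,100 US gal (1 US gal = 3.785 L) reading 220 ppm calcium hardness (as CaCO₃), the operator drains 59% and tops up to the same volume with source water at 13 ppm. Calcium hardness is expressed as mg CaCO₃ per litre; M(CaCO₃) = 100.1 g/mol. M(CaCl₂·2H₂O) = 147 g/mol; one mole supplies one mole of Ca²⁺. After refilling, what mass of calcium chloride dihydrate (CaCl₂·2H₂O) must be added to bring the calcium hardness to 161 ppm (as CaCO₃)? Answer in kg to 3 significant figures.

Volume: 22,100 US gal × 3.785 L/gal = 83,648 L.
After draining 59% and refilling: 220 × 0.41 + 13 × 0.59 = 97.87 ppm.
Deficit to target: 161 − 97.87 = 63.13 mg/L.
As CaCO₃: 63.13 mg/L × 83,648 L = 5281 g; ÷ 100.1 = 52.75 mol Ca²⁺.
Mass: 52.75 × 147 = 7755 g.

7.75 kg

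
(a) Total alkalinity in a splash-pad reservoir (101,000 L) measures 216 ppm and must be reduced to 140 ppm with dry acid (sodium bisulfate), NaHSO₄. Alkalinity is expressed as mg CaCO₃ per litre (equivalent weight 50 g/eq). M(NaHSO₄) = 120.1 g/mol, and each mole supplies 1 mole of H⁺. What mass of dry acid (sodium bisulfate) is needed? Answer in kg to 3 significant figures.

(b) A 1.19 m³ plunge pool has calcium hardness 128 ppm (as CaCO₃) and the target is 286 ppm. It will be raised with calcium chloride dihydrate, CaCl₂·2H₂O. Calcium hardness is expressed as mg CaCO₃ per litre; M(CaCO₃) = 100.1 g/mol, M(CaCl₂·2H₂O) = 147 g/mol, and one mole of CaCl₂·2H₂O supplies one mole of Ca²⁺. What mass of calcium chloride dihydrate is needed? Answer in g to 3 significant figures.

(a) 18.4 kg; (b) 276 g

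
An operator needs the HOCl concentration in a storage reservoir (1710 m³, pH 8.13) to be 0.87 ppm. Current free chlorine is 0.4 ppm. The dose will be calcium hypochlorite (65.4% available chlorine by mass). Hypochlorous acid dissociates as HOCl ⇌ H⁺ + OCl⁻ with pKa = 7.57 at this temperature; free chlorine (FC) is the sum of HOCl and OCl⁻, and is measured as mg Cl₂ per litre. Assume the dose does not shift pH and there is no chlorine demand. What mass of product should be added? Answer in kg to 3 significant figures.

Volume: 1710 m³ = 1,710,000 L.
[OCl⁻]/[HOCl] = 10^(pH − pKa) = 10^(8.13 − 7.57) = 3.631; fraction as HOCl = 1/(1 + 3.631) = 0.2159.
Free chlorine required for 0.87 ppm HOCl: 0.87 / 0.2159 = 4.029 ppm.
FC to add: 4.029 − 0.4 = 3.629 mg/L as Cl₂.
Cl₂ equivalent: 3.629 mg/L × 1,710,000 L = 6205 g.
Product at 65.4% available Cl: 6205 / 0.654 = 9488 g.

9.49 kg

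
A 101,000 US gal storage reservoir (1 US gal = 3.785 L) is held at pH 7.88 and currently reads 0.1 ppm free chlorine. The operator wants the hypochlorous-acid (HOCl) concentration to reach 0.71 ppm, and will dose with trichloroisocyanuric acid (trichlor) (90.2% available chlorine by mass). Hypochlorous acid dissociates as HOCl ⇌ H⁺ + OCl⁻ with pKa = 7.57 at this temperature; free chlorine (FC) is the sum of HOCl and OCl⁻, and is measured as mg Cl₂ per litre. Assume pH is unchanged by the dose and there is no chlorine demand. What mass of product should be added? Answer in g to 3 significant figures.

873 g

Volume: 101,000 US gal × 3.785 L/gal = 382,285 L.
[OCl⁻]/[HOCl] = 10^(pH − pKa) = 10^(7.88 − 7.57) = 2.042; fraction as HOCl = 1/(1 + 2.042) = 0.3288.
Free chlorine required for 0.71 ppm HOCl: 0.71 / 0.3288 = 2.16 ppm.
FC to add: 2.16 − 0.1 = 2.06 mg/L as Cl₂.
Cl₂ equivalent: 2.06 mg/L × 382,285 L = 787.4 g.
Product at 90.2% available Cl: 787.4 / 0.902 = 872.9 g.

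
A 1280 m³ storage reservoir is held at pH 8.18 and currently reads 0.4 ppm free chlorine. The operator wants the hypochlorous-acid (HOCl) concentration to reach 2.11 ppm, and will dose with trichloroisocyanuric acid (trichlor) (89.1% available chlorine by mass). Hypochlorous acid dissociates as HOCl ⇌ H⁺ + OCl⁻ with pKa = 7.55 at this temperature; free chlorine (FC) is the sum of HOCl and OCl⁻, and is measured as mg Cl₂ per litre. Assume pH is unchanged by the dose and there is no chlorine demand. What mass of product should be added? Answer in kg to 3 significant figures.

Volume: 1280 m³ = 1,280,000 L.
[OCl⁻]/[HOCl] = 10^(pH − pKa) = 10^(8.18 − 7.55) = 4.266; fraction as HOCl = 1/(1 + 4.266) = 0.1899.
Free chlorine required for 2.11 ppm HOCl: 2.11 / 0.1899 = 11.11 ppm.
FC to add: 11.11 − 0.4 = 10.71 mg/L as Cl₂.
Cl₂ equivalent: 10.71 mg/L × 1,280,000 L = 13,710 g.
Product at 89.1% available Cl: 13,710 / 0.891 = 15,390 g.

15.4 kg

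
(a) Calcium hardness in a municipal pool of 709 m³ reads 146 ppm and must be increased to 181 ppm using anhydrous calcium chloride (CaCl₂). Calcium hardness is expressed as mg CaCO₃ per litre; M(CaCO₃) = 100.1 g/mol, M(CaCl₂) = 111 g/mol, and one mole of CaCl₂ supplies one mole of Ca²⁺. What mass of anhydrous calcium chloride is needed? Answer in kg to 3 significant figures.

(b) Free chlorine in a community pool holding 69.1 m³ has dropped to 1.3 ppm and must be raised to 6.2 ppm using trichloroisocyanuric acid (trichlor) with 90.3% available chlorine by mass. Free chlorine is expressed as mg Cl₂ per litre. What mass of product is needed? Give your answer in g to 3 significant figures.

(a) 27.5 kg; (b) 375 g

(a) Volume: 709 m³ = 709,000 L.
(a) Hardness to add: (181 − 146) = 35 mg/L as CaCO₃ × 709,000 L = 24,820 g as CaCO₃.
(a) Moles of Ca²⁺ (1 mol Ca²⁺ ≡ 1 mol CaCO₃): 24,820 / 100.1 g/mol = 247.9 mol.
(a) Mass of CaCl₂: 247.9 × 111 = 27,520 g.

(b) Volume: 69.1 m³ = 69,100 L.
(b) Chlorine deficit: 6.2 − 1.3 = 4.9 ppm = 4.9 mg/L as Cl₂.
(b) Cl₂ equivalent needed: 4.9 mg/L × 69,100 L = 338,600 mg = 338.6 g.
(b) Product at 90.3% available chlorine: 338.6 / 0.903 = 375 g.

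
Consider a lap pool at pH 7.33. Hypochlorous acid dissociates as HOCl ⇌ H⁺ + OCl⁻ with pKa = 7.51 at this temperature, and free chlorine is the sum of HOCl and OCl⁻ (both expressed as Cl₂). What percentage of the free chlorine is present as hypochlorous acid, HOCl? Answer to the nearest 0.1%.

[OCl⁻]/[HOCl] = 10^(pH − pKa) = 10^(7.33 − 7.51) = 10^-0.18 = 0.6607.
Fraction as HOCl = 1 / (1 + 0.6607) = 0.6022.

60.2%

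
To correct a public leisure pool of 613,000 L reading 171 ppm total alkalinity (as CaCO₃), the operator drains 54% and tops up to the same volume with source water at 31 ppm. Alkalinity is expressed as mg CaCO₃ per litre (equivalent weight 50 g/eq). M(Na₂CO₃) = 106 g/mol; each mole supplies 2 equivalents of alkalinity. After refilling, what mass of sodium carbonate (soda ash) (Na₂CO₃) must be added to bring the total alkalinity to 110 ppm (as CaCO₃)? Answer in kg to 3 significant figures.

9.49 kg

After draining 54% and refilling: 171 × 0.46 + 31 × 0.54 = 95.4 ppm.
Deficit to target: 110 − 95.4 = 14.6 mg/L.
As CaCO₃: 14.6 mg/L × 613,000 L = 8950 g; ÷ 50 g/eq ÷ 2 = 89.5 mol Na₂CO₃.
Mass: 89.5 × 106 = 9487 g.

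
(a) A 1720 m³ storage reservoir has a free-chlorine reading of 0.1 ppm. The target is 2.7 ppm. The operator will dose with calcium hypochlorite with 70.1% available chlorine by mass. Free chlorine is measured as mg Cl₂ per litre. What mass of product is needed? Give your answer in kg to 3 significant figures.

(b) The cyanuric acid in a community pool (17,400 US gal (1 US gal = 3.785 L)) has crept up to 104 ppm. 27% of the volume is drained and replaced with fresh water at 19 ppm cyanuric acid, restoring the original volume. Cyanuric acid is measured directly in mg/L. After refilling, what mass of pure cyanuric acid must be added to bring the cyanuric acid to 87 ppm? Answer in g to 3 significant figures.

(a) 6.38 kg; (b) 392 g

(a) Volume: 1720 m³ = 1,720,000 L.
(a) Chlorine deficit: 2.7 − 0.1 = 2.6 ppm = 2.6 mg/L as Cl₂.
(a) Cl₂ equivalent needed: 2.6 mg/L × 1,720,000 L = 4,472,000 mg = 4472 g.
(a) Product at 70.1% available chlorine: 4472 / 0.701 = 6379 g.

(b) Volume: 17,400 US gal × 3.785 L/gal = 65,859 L.
(b) After draining 27% and refilling: 104 × 0.73 + 19 × 0.27 = 81.05 ppm.
(b) Deficit to target: 87 − 81.05 = 5.95 mg/L.
(b) Mass: 5.95 mg/L × 65,859 L = 391.9 g cyanuric acid.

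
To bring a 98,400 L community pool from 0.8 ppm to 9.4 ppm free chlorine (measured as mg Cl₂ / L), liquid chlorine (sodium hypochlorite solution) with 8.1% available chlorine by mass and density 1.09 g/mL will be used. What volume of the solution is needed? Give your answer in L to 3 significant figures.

9.58 L

Chlorine deficit: 9.4 − 0.8 = 8.6 ppm = 8.6 mg/L as Cl₂.
Cl₂ equivalent needed: 8.6 mg/L × 98,400 L = 846,200 mg = 846.2 g.
Product at 8.1% available chlorine: 846.2 / 0.081 = 10,450 g.
Volume at density 1.09 g/mL: 10,450 g ÷ 1.09 g/mL = 9585 mL.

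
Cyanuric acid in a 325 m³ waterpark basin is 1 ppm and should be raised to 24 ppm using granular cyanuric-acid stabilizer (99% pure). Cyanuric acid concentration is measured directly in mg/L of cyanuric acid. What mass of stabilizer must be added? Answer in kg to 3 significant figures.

Volume: 325 m³ = 325,000 L.
CYA to add: (24 − 1) = 23 mg/L × 325,000 L = 7475 g cyanuric acid.
At 99% purity: 7475 / 0.99 = 7551 g product.

7.55 kg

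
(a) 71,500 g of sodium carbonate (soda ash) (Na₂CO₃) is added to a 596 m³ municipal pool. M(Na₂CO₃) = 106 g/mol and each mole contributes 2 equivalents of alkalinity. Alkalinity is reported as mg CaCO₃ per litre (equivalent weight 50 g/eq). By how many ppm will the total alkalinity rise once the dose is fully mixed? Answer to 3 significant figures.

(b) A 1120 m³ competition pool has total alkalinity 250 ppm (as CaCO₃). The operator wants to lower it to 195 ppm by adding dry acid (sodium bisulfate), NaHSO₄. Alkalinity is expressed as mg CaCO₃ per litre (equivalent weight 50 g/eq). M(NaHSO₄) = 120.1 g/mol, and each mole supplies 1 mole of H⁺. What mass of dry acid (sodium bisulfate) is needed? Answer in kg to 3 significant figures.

(a) 113 ppm; (b) 148 kg

(a) Volume: 596 m³ = 596,000 L.
(a) Moles of Na₂CO₃: 71,500 g ÷ 106 g/mol = 674.5 mol → 1349 eq of alkalinity.
(a) As CaCO₃: 1349 eq × 50 g/eq = 67,450 g.
(a) Rise: 67,450 g / 596,000 L × 1000 = 113.2 mg/L.

(b) Volume: 1120 m³ = 1,120,000 L.
(b) Alkalinity to neutralize: (250 − 195) = 55 mg/L as CaCO₃ × 1,120,000 L = 61,600 g as CaCO₃.
(b) Equivalents of H⁺ required: 61,600 ÷ 50 g/eq = 1232 eq = 1232 mol NaHSO₄.
(b) Mass of NaHSO₄: 1232 × 120.1 = 148,000 g.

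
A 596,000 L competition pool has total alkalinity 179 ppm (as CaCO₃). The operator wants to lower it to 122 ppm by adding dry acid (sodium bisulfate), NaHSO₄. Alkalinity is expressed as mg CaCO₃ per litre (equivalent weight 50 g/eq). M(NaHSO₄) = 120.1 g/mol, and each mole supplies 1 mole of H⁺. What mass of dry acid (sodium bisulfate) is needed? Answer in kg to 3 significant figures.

81.6 kg

Alkalinity to neutralize: (179 − 122) = 57 mg/L as CaCO₃ × 596,000 L = 33,970 g as CaCO₃.
Equivalents of H⁺ required: 33,970 ÷ 50 g/eq = 679.4 eq = 679.4 mol NaHSO₄.
Mass of NaHSO₄: 679.4 × 120.1 = 81,600 g.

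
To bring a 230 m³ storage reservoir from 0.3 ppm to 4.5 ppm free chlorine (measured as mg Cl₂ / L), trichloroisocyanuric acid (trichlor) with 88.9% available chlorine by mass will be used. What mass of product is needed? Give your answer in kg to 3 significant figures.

Volume: 230 m³ = 230,000 L.
Chlorine deficit: 4.5 − 0.3 = 4.2 ppm = 4.2 mg/L as Cl₂.
Cl₂ equivalent needed: 4.2 mg/L × 230,000 L = 966,000 mg = 966 g.
Product at 88.9% available chlorine: 966 / 0.889 = 1087 g.

1.09 kg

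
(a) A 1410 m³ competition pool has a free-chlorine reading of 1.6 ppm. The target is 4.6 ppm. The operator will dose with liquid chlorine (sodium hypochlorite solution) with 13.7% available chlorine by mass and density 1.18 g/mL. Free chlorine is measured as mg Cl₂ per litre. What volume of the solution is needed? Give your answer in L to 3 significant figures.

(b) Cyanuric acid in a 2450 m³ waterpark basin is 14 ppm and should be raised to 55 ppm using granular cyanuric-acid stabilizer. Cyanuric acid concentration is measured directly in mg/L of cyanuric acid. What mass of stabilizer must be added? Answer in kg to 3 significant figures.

(a) 26.2 L; (b) 100 kg

(a) Volume: 1410 m³ = 1,410,000 L.
(a) Chlorine deficit: 4.6 − 1.6 = 3 ppm = 3 mg/L as Cl₂.
(a) Cl₂ equivalent needed: 3 mg/L × 1,410,000 L = 4,230,000 mg = 4230 g.
(a) Product at 13.7% available chlorine: 4230 / 0.137 = 30,880 g.
(a) Volume at density 1.18 g/mL: 30,880 g ÷ 1.18 g/mL = 26,170 mL.

(b) Volume: 2450 m³ = 2,450,000 L.
(b) CYA to add: (55 − 14) = 41 mg/L × 2,450,000 L = 100,400 g cyanuric acid.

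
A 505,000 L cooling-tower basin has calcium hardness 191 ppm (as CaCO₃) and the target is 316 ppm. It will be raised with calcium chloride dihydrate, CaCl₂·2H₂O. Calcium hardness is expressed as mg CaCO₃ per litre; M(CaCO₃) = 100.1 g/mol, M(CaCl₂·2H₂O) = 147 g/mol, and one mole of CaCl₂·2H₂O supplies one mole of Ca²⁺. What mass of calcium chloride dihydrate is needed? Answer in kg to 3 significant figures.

Hardness to add: (316 − 191) = 125 mg/L as CaCO₃ × 505,000 L = 63,120 g as CaCO₃.
Moles of Ca²⁺ (1 mol Ca²⁺ ≡ 1 mol CaCO₃): 63,120 / 100.1 g/mol = 630.6 mol.
Mass of CaCl₂·2H₂O: 630.6 × 147 = 92,700 g.

92.7 kg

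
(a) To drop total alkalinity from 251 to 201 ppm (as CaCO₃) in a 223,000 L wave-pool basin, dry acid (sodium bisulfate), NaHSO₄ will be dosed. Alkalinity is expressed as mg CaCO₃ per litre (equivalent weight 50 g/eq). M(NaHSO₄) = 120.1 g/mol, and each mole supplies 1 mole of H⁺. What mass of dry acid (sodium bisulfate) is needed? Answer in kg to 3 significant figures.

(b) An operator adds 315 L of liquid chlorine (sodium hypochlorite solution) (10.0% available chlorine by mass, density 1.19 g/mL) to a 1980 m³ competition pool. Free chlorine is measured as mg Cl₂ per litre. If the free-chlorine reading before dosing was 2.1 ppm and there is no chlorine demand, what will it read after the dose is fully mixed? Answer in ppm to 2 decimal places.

(a) Alkalinity to neutralize: (251 − 201) = 50 mg/L as CaCO₃ × 223,000 L = 11,150 g as CaCO₃.
(a) Equivalents of H⁺ required: 11,150 ÷ 50 g/eq = 223 eq = 223 mol NaHSO₄.
(a) Mass of NaHSO₄: 223 × 120.1 = 26,780 g.

(b) Volume: 1980 m³ = 1,980,000 L.
(b) Mass of solution: 315 L × 1000 mL/L × 1.19 g/mL = 374,800 g.
(b) Available chlorine delivered: 374,800 g × 0.1 = 37,480 g as Cl₂.
(b) Concentration rise: 37,480 g / 1,980,000 L = 18.93 mg/L = 18.93 ppm.
(b) Final FC: 2.1 + 18.93 = 21.03 ppm.

(a) 26.8 kg; (b) 21.03 ppm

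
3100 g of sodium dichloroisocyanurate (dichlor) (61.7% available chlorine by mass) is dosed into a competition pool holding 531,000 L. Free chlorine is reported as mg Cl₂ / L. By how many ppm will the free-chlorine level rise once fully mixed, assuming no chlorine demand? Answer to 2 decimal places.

3.60 ppm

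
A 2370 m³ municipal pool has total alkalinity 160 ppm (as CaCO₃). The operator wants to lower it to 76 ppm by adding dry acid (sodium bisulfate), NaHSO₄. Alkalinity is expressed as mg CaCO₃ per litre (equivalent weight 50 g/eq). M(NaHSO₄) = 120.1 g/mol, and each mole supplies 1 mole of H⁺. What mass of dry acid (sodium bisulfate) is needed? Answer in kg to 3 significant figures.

478 kg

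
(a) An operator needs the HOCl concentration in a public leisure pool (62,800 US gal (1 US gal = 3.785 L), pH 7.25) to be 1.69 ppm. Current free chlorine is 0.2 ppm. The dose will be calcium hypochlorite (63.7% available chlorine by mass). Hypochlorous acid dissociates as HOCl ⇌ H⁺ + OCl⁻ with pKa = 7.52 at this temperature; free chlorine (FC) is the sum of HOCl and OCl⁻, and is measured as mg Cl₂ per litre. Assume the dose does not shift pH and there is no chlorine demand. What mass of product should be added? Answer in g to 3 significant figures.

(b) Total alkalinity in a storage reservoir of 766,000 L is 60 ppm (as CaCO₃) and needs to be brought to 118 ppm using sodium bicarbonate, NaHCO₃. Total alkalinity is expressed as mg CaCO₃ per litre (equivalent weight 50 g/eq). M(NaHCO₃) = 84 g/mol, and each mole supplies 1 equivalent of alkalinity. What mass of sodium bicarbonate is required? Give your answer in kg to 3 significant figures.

(a) 895 g; (b) 74.6 kg

(a) Volume: 62,800 US gal × 3.785 L/gal = 237,698 L.
(a) [OCl⁻]/[HOCl] = 10^(pH − pKa) = 10^(7.25 − 7.52) = 0.537; fraction as HOCl = 1/(1 + 0.537) = 0.6506.
(a) Free chlorine required for 1.69 ppm HOCl: 1.69 / 0.6506 = 2.598 ppm.
(a) FC to add: 2.598 − 0.2 = 2.398 mg/L as Cl₂.
(a) Cl₂ equivalent: 2.398 mg/L × 237,698 L = 569.9 g.
(a) Product at 63.7% available Cl: 569.9 / 0.637 = 894.7 g.

(b) Alkalinity to add: (118 − 60) = 58 mg/L as CaCO₃ × 766,000 L = 44,430 g as CaCO₃.
(b) Equivalents: 44,430 g ÷ 50 g/eq = 888.6 eq.
(b) NaHCO₃ supplies 1 eq per mole → 888.6 mol.
(b) Mass: 888.6 mol × 84 g/mol = 74,640 g.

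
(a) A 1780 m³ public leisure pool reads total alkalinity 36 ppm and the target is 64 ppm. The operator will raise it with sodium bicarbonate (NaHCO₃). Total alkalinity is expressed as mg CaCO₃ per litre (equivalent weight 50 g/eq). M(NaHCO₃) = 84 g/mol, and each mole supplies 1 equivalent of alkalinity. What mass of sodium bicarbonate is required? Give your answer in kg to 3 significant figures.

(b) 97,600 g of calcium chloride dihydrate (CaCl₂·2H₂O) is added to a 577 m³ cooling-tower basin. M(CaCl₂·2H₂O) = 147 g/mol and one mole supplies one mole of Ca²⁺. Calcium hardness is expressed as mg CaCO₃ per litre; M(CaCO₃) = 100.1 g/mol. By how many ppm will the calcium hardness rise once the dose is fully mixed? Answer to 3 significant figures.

(a) 83.7 kg; (b) 115 ppm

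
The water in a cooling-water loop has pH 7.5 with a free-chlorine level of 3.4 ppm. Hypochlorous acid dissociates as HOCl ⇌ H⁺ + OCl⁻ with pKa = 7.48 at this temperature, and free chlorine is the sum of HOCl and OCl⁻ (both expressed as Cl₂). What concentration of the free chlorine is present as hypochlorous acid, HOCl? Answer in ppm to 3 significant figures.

1.66 ppm

[OCl⁻]/[HOCl] = 10^(pH − pKa) = 10^(7.5 − 7.48) = 10^0.02 = 1.047.
Fraction as HOCl = 1 / (1 + 1.047) = 0.4885.
HOCl = 0.4885 × 3.4 ppm = 1.661 ppm.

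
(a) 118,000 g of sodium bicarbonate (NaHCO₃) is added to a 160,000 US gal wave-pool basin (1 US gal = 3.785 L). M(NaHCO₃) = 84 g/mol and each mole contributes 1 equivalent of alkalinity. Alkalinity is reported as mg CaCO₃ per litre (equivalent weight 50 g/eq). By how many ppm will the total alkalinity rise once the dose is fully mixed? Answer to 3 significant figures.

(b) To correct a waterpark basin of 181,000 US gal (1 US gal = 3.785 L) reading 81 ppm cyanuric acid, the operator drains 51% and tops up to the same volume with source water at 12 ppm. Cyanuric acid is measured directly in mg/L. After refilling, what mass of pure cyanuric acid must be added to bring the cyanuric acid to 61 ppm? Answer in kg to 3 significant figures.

(a) Volume: 160,000 US gal × 3.785 L/gal = 605,600 L.
(a) Moles of NaHCO₃: 118,000 g ÷ 84 g/mol = 1405 mol → 1405 eq of alkalinity.
(a) As CaCO₃: 1405 eq × 50 g/eq = 70,240 g.
(a) Rise: 70,240 g / 605,600 L × 1000 = 116 mg/L.

(b) Volume: 181,000 US gal × 3.785 L/gal = 685,085 L.
(b) After draining 51% and refilling: 81 × 0.49 + 12 × 0.51 = 45.81 ppm.
(b) Deficit to target: 61 − 45.81 = 15.19 mg/L.
(b) Mass: 15.19 mg/L × 685,085 L = 10,410 g cyanuric acid.

(a) 116 ppm; (b) 10.4 kg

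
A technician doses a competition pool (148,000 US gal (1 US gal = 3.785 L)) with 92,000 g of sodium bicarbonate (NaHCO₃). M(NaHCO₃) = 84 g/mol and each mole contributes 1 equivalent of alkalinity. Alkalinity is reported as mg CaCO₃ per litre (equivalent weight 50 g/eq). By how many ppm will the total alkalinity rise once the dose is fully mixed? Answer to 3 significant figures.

97.8 ppm

Volume: 148,000 US gal × 3.785 L/gal = 560,180 L.
Moles of NaHCO₃: 92,000 g ÷ 84 g/mol = 1095 mol → 1095 eq of alkalinity.
As CaCO₃: 1095 eq × 50 g/eq = 54,760 g.
Rise: 54,760 g / 560,180 L × 1000 = 97.76 mg/L.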